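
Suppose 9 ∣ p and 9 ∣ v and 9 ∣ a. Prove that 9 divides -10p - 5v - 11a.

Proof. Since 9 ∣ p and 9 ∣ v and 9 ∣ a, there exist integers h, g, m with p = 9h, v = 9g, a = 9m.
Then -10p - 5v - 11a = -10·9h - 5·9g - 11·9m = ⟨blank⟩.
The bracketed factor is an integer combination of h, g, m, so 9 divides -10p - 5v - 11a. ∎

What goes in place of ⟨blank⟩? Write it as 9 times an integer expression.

9(-5g - 10h - 11m)

Pull the common 9 out of every term: -10·9h - 5·9g - 11·9m = 9(-5g - 10h - 11m).
-5g - 10h - 11m is an integer, which exhibits the divisibility.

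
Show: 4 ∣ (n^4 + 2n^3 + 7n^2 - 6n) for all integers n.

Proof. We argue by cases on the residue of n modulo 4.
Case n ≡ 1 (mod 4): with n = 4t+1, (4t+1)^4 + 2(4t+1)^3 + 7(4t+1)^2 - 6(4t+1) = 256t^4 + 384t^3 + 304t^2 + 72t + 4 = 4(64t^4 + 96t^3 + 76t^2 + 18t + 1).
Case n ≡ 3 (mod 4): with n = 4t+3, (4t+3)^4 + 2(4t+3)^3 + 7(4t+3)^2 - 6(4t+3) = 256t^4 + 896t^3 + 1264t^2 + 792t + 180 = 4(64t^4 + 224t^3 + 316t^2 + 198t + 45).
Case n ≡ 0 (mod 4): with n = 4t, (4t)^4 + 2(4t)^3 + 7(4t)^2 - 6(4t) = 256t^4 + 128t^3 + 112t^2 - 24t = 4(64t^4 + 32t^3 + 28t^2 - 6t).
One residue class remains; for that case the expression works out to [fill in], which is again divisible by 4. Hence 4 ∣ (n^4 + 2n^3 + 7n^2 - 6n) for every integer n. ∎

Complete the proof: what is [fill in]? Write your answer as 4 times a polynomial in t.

The residues treated are {1, 3, 0}, so the missing case is n ≡ 2 (mod 4); write n = 4t+2.
Then (4t+2)^4 + 2(4t+2)^3 + 7(4t+2)^2 - 6(4t+2) = 256t^4 + 640t^3 + 688t^2 + 312t + 48 = 4(64t^4 + 160t^3 + 172t^2 + 78t + 12).

4(64t^4 + 160t^3 + 172t^2 + 78t + 12)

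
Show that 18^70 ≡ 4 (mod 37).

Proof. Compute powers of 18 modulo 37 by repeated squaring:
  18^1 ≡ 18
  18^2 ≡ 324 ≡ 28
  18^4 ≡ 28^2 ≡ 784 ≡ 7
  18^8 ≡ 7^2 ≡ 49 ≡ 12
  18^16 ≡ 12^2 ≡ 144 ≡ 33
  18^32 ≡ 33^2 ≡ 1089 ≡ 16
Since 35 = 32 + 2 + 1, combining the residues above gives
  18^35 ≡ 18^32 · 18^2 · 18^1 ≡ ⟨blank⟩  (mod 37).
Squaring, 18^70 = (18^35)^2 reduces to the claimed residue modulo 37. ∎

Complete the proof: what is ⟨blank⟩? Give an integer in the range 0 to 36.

35

Multiply the listed residues: 16 · 28 · 18 = 448 → 8064.
Reducing modulo 37: 8064 = 217·37 + 35, so 18^35 ≡ 35.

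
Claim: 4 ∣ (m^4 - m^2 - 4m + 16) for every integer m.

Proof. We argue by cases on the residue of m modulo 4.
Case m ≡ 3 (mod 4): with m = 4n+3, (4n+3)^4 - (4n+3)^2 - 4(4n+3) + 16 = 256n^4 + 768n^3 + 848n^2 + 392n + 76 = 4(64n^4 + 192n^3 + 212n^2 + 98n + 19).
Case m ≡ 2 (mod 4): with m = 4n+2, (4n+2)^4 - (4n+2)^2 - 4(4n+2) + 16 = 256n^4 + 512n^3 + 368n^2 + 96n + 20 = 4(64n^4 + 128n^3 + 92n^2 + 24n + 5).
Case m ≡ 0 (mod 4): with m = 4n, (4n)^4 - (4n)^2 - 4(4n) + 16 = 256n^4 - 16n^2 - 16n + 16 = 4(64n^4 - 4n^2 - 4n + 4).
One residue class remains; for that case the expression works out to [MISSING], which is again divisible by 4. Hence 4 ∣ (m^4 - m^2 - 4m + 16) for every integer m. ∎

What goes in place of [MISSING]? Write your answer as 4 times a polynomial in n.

4(64n^4 + 64n^3 + 20n^2 - 2n + 3)

The residues treated are {3, 2, 0}, so the missing case is m ≡ 1 (mod 4); write m = 4n+1.
Then (4n+1)^4 - (4n+1)^2 - 4(4n+1) + 16 = 256n^4 + 256n^3 + 80n^2 - 8n + 12 = 4(64n^4 + 64n^3 + 20n^2 - 2n + 3).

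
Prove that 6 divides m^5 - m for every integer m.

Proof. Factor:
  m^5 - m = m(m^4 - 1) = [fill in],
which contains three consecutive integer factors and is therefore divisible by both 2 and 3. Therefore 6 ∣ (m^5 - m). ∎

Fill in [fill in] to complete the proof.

m^4 - 1 = (m^2 - 1)(m^2 + 1), and m^2 - 1 = (m-1)(m+1).
So m(m^4 - 1) = (m - 1)m(m + 1)(m^2 + 1).

(m - 1)m(m + 1)(m^2 + 1)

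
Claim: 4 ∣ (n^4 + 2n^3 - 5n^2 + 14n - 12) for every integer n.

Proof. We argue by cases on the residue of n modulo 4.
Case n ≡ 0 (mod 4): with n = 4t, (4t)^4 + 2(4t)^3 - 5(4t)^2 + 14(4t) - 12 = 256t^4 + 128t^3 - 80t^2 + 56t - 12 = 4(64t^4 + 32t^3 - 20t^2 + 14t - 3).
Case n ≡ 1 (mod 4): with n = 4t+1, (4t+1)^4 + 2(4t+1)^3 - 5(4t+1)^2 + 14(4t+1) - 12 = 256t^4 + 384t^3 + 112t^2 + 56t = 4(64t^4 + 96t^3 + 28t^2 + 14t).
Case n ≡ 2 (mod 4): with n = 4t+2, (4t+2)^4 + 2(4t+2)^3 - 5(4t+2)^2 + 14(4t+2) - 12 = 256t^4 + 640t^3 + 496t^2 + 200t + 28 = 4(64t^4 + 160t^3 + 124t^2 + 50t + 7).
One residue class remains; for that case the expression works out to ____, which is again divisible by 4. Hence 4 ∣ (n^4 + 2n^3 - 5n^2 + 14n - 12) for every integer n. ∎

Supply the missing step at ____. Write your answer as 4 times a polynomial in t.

The residues treated are {0, 1, 2}, so the missing case is n ≡ 3 (mod 4); write n = 4t+3.
Then (4t+3)^4 + 2(4t+3)^3 - 5(4t+3)^2 + 14(4t+3) - 12 = 256t^4 + 896t^3 + 1072t^2 + 584t + 120 = 4(64t^4 + 224t^3 + 268t^2 + 146t + 30).

4(64t^4 + 224t^3 + 268t^2 + 146t + 30)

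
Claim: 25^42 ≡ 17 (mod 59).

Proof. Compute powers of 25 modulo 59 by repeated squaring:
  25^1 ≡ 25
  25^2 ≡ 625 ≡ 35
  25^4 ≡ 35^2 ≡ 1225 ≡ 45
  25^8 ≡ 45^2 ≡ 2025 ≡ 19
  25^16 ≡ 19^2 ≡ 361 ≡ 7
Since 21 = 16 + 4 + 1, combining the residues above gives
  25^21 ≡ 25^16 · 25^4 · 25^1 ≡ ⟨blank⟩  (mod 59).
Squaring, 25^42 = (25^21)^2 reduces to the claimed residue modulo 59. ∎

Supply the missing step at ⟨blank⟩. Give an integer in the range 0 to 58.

Multiply the listed residues: 7 · 45 · 25 = 315 → 7875.
Reducing modulo 59: 7875 = 133·59 + 28, so 25^21 ≡ 28.

28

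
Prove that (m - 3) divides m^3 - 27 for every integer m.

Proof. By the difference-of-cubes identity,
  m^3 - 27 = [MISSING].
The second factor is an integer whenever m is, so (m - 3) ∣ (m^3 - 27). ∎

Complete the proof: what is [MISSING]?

(m - 3)(m^2 + 3m + 9)

a^3 - b^3 = (a - b)(a^2 + ab + b^2). With a = m, b = 3:
m^3 - 27 = (m - 3)(m^2 + 3m + 9).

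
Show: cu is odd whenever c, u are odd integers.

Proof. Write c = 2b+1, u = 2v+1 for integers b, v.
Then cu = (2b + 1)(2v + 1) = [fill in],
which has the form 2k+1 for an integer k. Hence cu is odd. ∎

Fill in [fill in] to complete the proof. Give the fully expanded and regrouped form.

2(2bv + b + v) + 1

Expanding: (2b + 1)(2v + 1) = 4bv + 2b + 2v + 1.
Every term except the constant is even, so this is 2(2bv + b + v) + 1,
and 2bv + b + v ∈ ℤ gives the required form.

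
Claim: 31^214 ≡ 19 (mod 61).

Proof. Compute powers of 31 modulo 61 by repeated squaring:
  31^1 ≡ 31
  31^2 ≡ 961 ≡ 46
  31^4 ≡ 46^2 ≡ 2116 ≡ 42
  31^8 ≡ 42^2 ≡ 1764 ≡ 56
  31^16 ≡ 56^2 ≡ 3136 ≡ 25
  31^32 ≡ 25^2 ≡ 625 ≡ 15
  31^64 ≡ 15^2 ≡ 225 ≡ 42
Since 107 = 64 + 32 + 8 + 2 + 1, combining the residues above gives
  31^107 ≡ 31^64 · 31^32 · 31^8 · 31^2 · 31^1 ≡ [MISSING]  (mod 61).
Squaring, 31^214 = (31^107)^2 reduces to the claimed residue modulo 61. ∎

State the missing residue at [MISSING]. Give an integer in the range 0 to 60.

18

Multiply the listed residues: 42 · 15 · 56 · 46 · 31 = 630 → 35280 → 1622880 → 50309280.
Reducing modulo 61: 50309280 = 824742·61 + 18, so 31^107 ≡ 18.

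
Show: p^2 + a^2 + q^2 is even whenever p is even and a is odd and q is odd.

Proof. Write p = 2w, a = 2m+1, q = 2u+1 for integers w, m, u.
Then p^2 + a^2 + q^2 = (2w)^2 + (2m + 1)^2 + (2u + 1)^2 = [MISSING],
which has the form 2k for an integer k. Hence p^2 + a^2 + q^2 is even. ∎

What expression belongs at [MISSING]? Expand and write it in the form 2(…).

Expanding: (2w)^2 + (2m + 1)^2 + (2u + 1)^2 = 4m^2 + 4m + 4u^2 + 4u + 4w^2 + 2.
Every term is even; pulling out the factor of 2 gives 2(2m^2 + 2m + 2u^2 + 2u + 2w^2 + 1).

2(2m^2 + 2m + 2u^2 + 2u + 2w^2 + 1)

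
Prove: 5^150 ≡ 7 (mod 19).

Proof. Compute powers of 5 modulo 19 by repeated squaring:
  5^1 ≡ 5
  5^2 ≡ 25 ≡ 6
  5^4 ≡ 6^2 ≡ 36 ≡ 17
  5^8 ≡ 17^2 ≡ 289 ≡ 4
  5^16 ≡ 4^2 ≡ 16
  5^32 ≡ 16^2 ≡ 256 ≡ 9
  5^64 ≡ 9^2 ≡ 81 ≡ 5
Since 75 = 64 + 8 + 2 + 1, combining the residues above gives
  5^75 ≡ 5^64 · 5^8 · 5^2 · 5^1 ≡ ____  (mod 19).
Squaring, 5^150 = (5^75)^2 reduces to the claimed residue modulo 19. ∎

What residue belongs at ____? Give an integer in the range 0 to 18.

5^64 · 5^8 · 5^2 · 5^1 ≡ 5 · 4 · 6 · 5 = 600.
600 mod 19 = 11, so 5^75 ≡ 11 (mod 19).

11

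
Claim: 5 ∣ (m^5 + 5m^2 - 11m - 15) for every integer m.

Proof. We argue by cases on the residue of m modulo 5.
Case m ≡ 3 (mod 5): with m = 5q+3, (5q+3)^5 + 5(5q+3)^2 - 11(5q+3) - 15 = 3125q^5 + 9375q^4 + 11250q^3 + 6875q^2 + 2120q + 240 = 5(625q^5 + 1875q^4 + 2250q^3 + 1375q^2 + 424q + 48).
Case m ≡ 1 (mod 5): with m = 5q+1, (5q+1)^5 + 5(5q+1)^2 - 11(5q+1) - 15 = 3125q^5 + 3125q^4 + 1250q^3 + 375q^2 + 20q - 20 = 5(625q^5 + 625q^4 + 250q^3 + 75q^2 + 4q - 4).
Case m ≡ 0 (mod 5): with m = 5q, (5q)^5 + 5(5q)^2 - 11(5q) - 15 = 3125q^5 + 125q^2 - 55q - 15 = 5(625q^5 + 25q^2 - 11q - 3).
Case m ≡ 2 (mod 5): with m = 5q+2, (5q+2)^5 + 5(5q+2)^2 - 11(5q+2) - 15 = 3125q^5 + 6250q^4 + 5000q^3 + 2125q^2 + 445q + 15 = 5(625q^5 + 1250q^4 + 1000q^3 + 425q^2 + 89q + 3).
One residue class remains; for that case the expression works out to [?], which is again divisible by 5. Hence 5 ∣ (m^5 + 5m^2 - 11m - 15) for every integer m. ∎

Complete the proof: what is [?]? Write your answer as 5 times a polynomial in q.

Only m ≡ 4 (mod 5) is unaccounted for. Put m = 5q+4:
(5q+4)^5 + 5(5q+4)^2 - 11(5q+4) - 15 expands to 3125q^5 + 12500q^4 + 20000q^3 + 16125q^2 + 6545q + 1045,
and factoring out 5 leaves 5(625q^5 + 2500q^4 + 4000q^3 + 3225q^2 + 1309q + 209).

5(625q^5 + 2500q^4 + 4000q^3 + 3225q^2 + 1309q + 209)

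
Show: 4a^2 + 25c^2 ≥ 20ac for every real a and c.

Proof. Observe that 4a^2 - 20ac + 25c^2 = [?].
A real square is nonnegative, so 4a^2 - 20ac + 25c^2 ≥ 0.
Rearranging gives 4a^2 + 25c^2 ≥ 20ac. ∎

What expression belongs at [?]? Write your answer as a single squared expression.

(2a - 5c)^2

The leading and trailing coefficients are 2^2 and 5^2, and 20 = 2·2·5, so the trinomial is (2a - 5c)^2.
Hence 4a^2 - 20ac + 25c^2 ≥ 0.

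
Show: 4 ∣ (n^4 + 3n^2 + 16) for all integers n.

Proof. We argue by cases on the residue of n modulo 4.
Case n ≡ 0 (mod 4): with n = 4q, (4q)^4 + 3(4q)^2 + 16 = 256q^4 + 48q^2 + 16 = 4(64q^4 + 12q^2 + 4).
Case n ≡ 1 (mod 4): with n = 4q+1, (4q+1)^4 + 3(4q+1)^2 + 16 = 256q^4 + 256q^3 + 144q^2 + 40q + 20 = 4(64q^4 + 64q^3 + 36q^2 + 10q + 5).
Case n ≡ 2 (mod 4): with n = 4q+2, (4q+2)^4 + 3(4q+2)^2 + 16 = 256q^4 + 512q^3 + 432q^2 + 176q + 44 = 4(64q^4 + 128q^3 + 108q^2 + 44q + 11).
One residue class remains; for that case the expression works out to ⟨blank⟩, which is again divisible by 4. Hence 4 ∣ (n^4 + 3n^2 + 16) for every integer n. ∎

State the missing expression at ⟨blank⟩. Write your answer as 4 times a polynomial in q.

The residues treated are {0, 1, 2}, so the missing case is n ≡ 3 (mod 4); write n = 4q+3.
Then (4q+3)^4 + 3(4q+3)^2 + 16 = 256q^4 + 768q^3 + 912q^2 + 504q + 124 = 4(64q^4 + 192q^3 + 228q^2 + 126q + 31).

4(64q^4 + 192q^3 + 228q^2 + 126q + 31)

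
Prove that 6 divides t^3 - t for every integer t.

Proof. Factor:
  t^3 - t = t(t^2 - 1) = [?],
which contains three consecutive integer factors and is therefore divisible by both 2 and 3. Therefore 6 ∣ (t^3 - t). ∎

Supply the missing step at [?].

t(t^2 - 1) = t(t - 1)(t + 1) = (t - 1)t(t + 1).
These three factors are consecutive integers, so their product is divisible by 6.

(t - 1)t(t + 1)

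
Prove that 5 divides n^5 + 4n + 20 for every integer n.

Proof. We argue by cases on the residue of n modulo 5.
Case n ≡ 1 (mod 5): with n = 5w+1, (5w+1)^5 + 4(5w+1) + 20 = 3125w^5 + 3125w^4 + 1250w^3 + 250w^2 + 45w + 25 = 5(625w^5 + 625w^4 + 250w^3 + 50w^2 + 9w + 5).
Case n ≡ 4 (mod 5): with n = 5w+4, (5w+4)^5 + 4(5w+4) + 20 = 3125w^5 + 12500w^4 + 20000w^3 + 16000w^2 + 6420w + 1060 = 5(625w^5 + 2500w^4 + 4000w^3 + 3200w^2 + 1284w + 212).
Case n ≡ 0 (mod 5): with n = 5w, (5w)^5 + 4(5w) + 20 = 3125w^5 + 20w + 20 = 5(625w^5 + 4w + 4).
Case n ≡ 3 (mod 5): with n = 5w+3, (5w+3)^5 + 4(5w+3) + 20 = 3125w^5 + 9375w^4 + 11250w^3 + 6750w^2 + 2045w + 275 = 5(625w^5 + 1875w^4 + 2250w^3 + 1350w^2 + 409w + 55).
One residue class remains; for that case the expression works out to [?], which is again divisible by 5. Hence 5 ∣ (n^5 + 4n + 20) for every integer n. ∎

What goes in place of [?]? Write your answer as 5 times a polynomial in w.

5(625w^5 + 1250w^4 + 1000w^3 + 400w^2 + 84w + 12)

Only n ≡ 2 (mod 5) is unaccounted for. Put n = 5w+2:
(5w+2)^5 + 4(5w+2) + 20 expands to 3125w^5 + 6250w^4 + 5000w^3 + 2000w^2 + 420w + 60,
and factoring out 5 leaves 5(625w^5 + 1250w^4 + 1000w^3 + 400w^2 + 84w + 12).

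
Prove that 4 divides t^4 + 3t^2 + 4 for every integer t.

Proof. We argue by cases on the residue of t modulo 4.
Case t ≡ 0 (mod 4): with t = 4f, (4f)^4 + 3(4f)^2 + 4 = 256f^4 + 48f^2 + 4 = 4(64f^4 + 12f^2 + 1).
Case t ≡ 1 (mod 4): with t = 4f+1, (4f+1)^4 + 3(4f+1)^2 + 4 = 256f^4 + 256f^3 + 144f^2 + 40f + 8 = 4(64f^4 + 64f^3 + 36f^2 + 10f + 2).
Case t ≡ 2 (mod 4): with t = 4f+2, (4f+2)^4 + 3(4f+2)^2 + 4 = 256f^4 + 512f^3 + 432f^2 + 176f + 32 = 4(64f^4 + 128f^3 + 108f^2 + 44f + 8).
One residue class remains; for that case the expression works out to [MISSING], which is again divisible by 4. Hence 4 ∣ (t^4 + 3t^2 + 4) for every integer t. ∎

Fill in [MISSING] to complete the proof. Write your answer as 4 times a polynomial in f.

4(64f^4 + 192f^3 + 228f^2 + 126f + 28)

The residues treated are {0, 1, 2}, so the missing case is t ≡ 3 (mod 4); write t = 4f+3.
Then (4f+3)^4 + 3(4f+3)^2 + 4 = 256f^4 + 768f^3 + 912f^2 + 504f + 112 = 4(64f^4 + 192f^3 + 228f^2 + 126f + 28).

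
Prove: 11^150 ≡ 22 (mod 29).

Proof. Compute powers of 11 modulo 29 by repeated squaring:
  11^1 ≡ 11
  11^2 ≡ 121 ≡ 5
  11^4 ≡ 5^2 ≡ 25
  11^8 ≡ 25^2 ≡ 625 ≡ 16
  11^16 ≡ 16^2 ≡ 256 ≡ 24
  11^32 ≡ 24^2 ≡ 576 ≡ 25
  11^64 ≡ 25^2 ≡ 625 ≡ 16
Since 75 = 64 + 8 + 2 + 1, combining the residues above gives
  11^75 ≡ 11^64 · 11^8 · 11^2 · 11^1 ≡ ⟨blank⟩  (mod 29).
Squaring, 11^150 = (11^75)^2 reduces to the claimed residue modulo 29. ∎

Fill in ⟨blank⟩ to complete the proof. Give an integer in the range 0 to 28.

11^64 · 11^8 · 11^2 · 11^1 ≡ 16 · 16 · 5 · 11 = 14080.
14080 mod 29 = 15, so 11^75 ≡ 15 (mod 29).

15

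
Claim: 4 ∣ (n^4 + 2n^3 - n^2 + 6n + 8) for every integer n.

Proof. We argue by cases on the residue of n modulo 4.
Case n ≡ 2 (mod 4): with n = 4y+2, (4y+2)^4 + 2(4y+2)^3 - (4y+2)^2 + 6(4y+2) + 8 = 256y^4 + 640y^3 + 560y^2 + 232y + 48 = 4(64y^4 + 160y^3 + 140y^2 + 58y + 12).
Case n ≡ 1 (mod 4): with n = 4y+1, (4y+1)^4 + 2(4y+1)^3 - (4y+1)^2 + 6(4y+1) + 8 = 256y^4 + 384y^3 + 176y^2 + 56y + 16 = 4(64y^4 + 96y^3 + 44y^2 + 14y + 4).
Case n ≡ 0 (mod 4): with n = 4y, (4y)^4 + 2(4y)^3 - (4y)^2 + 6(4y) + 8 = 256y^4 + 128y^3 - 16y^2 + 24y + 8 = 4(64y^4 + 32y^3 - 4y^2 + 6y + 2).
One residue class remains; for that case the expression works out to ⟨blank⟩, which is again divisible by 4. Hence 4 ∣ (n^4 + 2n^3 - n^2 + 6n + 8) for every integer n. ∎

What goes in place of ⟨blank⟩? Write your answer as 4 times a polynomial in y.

4(64y^4 + 224y^3 + 284y^2 + 162y + 38)

The residues treated are {2, 1, 0}, so the missing case is n ≡ 3 (mod 4); write n = 4y+3.
Then (4y+3)^4 + 2(4y+3)^3 - (4y+3)^2 + 6(4y+3) + 8 = 256y^4 + 896y^3 + 1136y^2 + 648y + 152 = 4(64y^4 + 224y^3 + 284y^2 + 162y + 38).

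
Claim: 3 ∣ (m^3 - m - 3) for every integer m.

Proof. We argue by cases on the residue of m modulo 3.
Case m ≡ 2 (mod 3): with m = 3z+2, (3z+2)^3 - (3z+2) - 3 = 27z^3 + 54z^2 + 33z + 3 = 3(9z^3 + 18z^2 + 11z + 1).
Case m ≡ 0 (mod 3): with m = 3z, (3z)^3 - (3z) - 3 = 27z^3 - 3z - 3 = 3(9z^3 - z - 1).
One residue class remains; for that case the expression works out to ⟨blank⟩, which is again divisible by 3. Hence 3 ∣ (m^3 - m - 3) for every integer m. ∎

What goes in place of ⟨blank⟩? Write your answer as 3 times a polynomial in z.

3(9z^3 + 9z^2 + 2z - 1)

The residues treated are {2, 0}, so the missing case is m ≡ 1 (mod 3); write m = 3z+1.
Then (3z+1)^3 - (3z+1) - 3 = 27z^3 + 27z^2 + 6z - 3 = 3(9z^3 + 9z^2 + 2z - 1).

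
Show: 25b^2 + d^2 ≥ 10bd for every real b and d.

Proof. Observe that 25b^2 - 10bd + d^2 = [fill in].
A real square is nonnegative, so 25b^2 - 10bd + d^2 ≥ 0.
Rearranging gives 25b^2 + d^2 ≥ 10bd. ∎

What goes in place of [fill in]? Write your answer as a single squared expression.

25b^2 - 10bd + d^2 is a perfect-square trinomial: the outer terms are (5b)^2 and (d)^2, and the cross term is -2·5b·d.
So 25b^2 - 10bd + d^2 = (5b - d)^2 ≥ 0.

(5b - d)^2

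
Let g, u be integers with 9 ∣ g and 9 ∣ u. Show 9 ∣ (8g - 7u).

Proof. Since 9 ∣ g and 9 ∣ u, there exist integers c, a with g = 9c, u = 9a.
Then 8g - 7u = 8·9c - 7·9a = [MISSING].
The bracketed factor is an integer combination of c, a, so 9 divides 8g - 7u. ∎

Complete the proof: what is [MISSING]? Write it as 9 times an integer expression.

Pull the common 9 out of every term: 8·9c - 7·9a = 9(-7a + 8c).
-7a + 8c is an integer, which exhibits the divisibility.

9(-7a + 8c)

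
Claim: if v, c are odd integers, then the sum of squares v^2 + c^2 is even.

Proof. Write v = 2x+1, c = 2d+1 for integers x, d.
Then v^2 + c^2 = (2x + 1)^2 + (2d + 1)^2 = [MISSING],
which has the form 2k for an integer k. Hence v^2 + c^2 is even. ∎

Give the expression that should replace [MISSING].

2(2d^2 + 2d + 2x^2 + 2x + 1)

Expanding: (2x + 1)^2 + (2d + 1)^2 = 4d^2 + 4d + 4x^2 + 4x + 2.
Every term is even; pulling out the factor of 2 gives 2(2d^2 + 2d + 2x^2 + 2x + 1).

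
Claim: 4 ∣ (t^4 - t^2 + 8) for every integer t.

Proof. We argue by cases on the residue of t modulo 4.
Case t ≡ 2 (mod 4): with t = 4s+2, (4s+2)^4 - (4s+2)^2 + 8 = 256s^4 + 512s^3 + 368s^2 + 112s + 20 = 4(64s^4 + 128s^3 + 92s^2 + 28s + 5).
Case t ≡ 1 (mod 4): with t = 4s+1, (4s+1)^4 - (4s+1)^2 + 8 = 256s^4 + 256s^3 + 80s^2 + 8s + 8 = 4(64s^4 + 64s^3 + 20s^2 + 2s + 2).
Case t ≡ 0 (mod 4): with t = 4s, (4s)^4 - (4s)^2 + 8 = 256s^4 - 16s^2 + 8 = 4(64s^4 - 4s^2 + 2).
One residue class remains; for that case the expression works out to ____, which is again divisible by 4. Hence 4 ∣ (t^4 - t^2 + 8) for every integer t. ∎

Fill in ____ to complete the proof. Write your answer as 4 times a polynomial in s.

Only t ≡ 3 (mod 4) is unaccounted for. Put t = 4s+3:
(4s+3)^4 - (4s+3)^2 + 8 expands to 256s^4 + 768s^3 + 848s^2 + 408s + 80,
and factoring out 4 leaves 4(64s^4 + 192s^3 + 212s^2 + 102s + 20).

4(64s^4 + 192s^3 + 212s^2 + 102s + 20)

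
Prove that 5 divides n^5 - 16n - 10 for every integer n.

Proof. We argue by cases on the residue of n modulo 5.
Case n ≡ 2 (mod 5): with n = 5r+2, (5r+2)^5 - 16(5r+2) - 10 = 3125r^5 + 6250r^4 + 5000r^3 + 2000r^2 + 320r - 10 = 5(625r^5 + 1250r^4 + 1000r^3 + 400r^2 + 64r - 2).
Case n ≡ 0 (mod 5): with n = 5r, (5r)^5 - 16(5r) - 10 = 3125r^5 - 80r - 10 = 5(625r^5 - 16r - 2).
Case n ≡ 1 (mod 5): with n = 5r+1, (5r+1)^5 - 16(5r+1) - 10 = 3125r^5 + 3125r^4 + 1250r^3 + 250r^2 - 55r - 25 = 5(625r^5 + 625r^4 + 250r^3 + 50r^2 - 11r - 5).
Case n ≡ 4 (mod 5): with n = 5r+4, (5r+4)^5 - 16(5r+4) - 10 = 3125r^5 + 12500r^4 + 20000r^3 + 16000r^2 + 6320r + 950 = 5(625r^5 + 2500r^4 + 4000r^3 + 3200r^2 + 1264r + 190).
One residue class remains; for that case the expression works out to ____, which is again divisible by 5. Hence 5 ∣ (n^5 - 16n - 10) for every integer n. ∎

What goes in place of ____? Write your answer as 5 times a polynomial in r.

Only n ≡ 3 (mod 5) is unaccounted for. Put n = 5r+3:
(5r+3)^5 - 16(5r+3) - 10 expands to 3125r^5 + 9375r^4 + 11250r^3 + 6750r^2 + 1945r + 185,
and factoring out 5 leaves 5(625r^5 + 1875r^4 + 2250r^3 + 1350r^2 + 389r + 37).

5(625r^5 + 1875r^4 + 2250r^3 + 1350r^2 + 389r + 37)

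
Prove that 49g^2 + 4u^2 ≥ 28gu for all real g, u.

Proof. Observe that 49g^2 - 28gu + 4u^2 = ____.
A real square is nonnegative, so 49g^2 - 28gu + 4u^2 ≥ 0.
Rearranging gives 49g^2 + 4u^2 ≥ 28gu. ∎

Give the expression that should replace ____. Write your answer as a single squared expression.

(7g - 2u)^2

49g^2 - 28gu + 4u^2 is a perfect-square trinomial: the outer terms are (7g)^2 and (2u)^2, and the cross term is -2·7g·2u.
So 49g^2 - 28gu + 4u^2 = (7g - 2u)^2 ≥ 0.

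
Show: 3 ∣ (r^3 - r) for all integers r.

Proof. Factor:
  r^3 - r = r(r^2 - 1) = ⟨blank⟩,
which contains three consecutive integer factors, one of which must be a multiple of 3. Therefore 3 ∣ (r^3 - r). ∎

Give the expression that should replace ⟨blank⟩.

(r - 1)r(r + 1)

r(r^2 - 1) = r(r - 1)(r + 1) = (r - 1)r(r + 1).
These three factors are consecutive integers, so their product is divisible by 3.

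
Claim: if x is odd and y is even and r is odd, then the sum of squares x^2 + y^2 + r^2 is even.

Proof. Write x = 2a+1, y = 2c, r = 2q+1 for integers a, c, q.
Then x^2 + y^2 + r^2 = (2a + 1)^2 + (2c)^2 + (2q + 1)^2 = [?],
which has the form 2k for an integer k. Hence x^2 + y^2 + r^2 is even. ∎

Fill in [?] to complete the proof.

2(2a^2 + 2a + 2c^2 + 2q^2 + 2q + 1)

(2a + 1)^2 + (2c)^2 + (2q + 1)^2 = 4a^2 + 4a + 4c^2 + 4q^2 + 4q + 2
= 2(2a^2 + 2a + 2c^2 + 2q^2 + 2q + 1).
Since 2a^2 + 2a + 2c^2 + 2q^2 + 2q + 1 is an integer, the sum of squares is of the form 2k for an integer k.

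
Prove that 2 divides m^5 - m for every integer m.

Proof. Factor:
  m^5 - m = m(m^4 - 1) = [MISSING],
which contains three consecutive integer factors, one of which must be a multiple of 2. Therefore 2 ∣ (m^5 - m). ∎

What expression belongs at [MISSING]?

m^4 - 1 = (m^2 - 1)(m^2 + 1), and m^2 - 1 = (m-1)(m+1).
So m(m^4 - 1) = (m - 1)m(m + 1)(m^2 + 1).

(m - 1)m(m + 1)(m^2 + 1)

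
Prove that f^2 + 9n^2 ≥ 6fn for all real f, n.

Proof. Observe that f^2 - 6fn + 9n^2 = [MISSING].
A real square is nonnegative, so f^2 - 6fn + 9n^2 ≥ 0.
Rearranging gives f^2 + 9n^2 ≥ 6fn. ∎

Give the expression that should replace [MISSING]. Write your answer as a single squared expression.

(f - 3n)^2

f^2 - 6fn + 9n^2 is a perfect-square trinomial: the outer terms are (f)^2 and (3n)^2, and the cross term is -2·f·3n.
So f^2 - 6fn + 9n^2 = (f - 3n)^2 ≥ 0.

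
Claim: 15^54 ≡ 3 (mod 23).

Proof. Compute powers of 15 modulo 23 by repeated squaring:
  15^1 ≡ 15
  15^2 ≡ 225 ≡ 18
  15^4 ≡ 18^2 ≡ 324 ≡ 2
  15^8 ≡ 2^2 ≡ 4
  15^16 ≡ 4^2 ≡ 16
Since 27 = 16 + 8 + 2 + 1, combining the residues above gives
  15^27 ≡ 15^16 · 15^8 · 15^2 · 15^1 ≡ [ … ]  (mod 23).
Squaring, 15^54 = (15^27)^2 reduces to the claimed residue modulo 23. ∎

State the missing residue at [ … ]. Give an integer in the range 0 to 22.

7

Multiply the listed residues: 16 · 4 · 18 · 15 = 64 → 1152 → 17280.
Reducing modulo 23: 17280 = 751·23 + 7, so 15^27 ≡ 7.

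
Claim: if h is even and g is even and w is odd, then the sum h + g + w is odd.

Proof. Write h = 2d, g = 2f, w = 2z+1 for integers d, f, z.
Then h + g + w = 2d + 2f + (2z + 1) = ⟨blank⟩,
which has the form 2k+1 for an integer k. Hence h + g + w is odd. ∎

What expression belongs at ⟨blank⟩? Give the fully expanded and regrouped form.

2(d + f + z) + 1

Expanding: 2d + 2f + (2z + 1) = 2d + 2f + 2z + 1.
Every term except the constant is even, so this is 2(d + f + z) + 1,
and d + f + z ∈ ℤ gives the required form.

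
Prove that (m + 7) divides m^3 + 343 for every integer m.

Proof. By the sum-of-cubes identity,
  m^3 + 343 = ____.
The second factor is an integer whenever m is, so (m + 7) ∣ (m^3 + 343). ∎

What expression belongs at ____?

(m + 7)(m^2 - 7m + 49)

Polynomial division of m^3 + 343 by m + 7 leaves remainder 0 and quotient m^2 - 7m + 49.
Hence m^3 + 343 = (m + 7)(m^2 - 7m + 49).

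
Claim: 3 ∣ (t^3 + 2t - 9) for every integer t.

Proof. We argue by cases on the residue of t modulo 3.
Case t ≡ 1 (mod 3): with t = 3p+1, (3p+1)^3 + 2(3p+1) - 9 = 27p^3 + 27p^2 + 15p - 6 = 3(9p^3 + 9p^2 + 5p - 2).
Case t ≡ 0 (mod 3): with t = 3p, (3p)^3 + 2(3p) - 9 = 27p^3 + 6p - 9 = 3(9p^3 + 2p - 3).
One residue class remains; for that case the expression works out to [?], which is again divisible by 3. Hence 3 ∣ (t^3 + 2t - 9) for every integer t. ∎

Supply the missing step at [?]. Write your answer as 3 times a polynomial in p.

3(9p^3 + 18p^2 + 14p + 1)

Only t ≡ 2 (mod 3) is unaccounted for. Put t = 3p+2:
(3p+2)^3 + 2(3p+2) - 9 expands to 27p^3 + 54p^2 + 42p + 3,
and factoring out 3 leaves 3(9p^3 + 18p^2 + 14p + 1).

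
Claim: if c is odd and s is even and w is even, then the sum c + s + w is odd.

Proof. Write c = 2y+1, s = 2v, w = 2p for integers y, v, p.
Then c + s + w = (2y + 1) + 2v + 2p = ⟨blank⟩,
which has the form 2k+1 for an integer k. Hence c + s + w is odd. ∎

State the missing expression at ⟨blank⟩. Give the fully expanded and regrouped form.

2(p + v + y) + 1

(2y + 1) + 2v + 2p = 2p + 2v + 2y + 1
= 2(p + v + y) + 1.
Since p + v + y is an integer, the sum is of the form 2k+1 for an integer k.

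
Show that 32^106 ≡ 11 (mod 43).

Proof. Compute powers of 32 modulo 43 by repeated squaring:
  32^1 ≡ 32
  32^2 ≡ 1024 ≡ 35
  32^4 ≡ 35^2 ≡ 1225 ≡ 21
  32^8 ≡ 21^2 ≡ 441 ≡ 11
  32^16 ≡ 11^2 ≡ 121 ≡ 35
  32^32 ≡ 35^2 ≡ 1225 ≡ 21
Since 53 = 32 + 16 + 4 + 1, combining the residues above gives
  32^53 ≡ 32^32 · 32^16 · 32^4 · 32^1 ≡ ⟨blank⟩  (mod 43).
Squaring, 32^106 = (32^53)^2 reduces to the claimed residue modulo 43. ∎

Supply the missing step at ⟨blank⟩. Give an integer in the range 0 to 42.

Multiply the listed residues: 21 · 35 · 21 · 32 = 735 → 15435 → 493920.
Reducing modulo 43: 493920 = 11486·43 + 22, so 32^53 ≡ 22.

22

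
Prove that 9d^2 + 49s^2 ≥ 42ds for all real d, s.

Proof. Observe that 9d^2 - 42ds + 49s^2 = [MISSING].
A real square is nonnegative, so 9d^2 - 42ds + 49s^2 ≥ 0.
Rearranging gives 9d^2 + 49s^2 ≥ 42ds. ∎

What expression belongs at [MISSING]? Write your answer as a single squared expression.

(3d - 7s)^2

The leading and trailing coefficients are 3^2 and 7^2, and 42 = 2·3·7, so the trinomial is (3d - 7s)^2.
Hence 9d^2 - 42ds + 49s^2 ≥ 0.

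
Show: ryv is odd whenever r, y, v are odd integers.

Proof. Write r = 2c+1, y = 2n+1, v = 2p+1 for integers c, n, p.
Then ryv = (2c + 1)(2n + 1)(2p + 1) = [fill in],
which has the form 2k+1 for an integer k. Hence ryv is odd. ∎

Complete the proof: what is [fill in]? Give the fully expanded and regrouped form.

Expanding: (2c + 1)(2n + 1)(2p + 1) = 8cnp + 4cn + 4cp + 2c + 4np + 2n + 2p + 1.
Every term except the constant is even, so this is 2(4cnp + 2cn + 2cp + c + 2np + n + p) + 1,
and 4cnp + 2cn + 2cp + c + 2np + n + p ∈ ℤ gives the required form.

2(4cnp + 2cn + 2cp + c + 2np + n + p) + 1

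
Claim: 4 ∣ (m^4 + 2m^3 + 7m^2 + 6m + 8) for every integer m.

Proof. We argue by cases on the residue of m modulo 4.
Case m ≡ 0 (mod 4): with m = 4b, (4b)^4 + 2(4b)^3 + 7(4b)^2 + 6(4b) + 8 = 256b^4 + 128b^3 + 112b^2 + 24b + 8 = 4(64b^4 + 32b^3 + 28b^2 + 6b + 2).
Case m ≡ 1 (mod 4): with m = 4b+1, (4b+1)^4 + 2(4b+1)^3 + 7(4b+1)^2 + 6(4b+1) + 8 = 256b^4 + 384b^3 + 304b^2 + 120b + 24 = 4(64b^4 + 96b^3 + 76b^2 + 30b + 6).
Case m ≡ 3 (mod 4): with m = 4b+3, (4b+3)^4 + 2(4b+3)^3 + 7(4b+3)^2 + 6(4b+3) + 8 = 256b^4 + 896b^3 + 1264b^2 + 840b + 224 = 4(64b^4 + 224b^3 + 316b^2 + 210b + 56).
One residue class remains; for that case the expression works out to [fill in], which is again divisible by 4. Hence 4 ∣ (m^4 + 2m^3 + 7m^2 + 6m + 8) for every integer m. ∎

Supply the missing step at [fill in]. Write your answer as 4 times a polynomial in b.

4(64b^4 + 160b^3 + 172b^2 + 90b + 20)

The residues treated are {0, 1, 3}, so the missing case is m ≡ 2 (mod 4); write m = 4b+2.
Then (4b+2)^4 + 2(4b+2)^3 + 7(4b+2)^2 + 6(4b+2) + 8 = 256b^4 + 640b^3 + 688b^2 + 360b + 80 = 4(64b^4 + 160b^3 + 172b^2 + 90b + 20).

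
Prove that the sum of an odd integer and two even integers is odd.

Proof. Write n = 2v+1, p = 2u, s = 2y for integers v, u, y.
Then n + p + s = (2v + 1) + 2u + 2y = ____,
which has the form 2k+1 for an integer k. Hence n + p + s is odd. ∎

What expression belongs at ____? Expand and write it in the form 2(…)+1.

(2v + 1) + 2u + 2y = 2u + 2v + 2y + 1
= 2(u + v + y) + 1.
Since u + v + y is an integer, the sum is of the form 2k+1 for an integer k.

2(u + v + y) + 1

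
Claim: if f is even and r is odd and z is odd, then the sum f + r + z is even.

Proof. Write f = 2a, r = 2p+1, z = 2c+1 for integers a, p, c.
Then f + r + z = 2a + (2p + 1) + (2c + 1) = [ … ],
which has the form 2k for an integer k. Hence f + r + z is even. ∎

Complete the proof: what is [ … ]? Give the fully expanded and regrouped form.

2a + (2p + 1) + (2c + 1) = 2a + 2c + 2p + 2
= 2(a + c + p + 1).
Since a + c + p + 1 is an integer, the sum is of the form 2k for an integer k.

2(a + c + p + 1)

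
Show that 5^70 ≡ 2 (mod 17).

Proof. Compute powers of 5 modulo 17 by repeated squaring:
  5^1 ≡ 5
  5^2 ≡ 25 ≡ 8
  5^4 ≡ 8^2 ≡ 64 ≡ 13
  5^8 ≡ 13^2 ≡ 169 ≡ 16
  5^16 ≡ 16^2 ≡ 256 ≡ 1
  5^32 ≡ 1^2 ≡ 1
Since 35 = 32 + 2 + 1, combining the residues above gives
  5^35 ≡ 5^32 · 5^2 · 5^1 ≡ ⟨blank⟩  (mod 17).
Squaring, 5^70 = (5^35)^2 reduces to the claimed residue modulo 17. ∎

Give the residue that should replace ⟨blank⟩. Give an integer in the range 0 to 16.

Multiply the listed residues: 1 · 8 · 5 = 8 → 40.
Reducing modulo 17: 40 = 2·17 + 6, so 5^35 ≡ 6.

6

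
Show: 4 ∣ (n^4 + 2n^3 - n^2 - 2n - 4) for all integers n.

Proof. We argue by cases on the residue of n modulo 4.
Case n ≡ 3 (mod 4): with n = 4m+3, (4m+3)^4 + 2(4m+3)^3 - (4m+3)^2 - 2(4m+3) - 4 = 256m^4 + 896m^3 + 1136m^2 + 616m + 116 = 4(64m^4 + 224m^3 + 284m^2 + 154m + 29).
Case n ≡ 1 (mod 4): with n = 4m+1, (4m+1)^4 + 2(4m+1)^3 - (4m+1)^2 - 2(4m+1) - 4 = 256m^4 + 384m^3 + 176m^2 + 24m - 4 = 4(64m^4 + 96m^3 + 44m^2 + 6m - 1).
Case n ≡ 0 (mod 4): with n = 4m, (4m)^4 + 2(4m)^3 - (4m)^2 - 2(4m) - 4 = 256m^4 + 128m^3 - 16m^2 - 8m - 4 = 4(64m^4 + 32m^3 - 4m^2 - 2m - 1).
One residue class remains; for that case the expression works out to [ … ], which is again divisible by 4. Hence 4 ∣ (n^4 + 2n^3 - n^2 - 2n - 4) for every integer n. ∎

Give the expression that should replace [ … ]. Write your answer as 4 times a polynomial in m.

4(64m^4 + 160m^3 + 140m^2 + 50m + 5)

The residues treated are {3, 1, 0}, so the missing case is n ≡ 2 (mod 4); write n = 4m+2.
Then (4m+2)^4 + 2(4m+2)^3 - (4m+2)^2 - 2(4m+2) - 4 = 256m^4 + 640m^3 + 560m^2 + 200m + 20 = 4(64m^4 + 160m^3 + 140m^2 + 50m + 5).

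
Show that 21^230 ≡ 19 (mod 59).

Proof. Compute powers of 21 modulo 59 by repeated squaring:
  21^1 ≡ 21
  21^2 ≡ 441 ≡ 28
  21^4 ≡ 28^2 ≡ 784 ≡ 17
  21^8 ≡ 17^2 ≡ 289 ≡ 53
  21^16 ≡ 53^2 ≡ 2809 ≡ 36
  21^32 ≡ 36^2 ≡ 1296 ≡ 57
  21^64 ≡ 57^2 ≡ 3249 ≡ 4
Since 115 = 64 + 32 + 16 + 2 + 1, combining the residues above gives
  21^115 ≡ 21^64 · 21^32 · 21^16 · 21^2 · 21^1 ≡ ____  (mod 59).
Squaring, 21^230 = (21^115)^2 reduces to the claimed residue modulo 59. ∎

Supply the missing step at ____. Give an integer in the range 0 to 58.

45

Multiply the listed residues: 4 · 57 · 36 · 28 · 21 = 228 → 8208 → 229824 → 4826304.
Reducing modulo 59: 4826304 = 81801·59 + 45, so 21^115 ≡ 45.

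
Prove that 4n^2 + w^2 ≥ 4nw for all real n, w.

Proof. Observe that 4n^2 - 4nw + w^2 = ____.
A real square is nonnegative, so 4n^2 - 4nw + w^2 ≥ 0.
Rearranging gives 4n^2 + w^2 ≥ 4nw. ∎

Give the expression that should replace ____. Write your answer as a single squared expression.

(2n - w)^2

4n^2 - 4nw + w^2 is a perfect-square trinomial: the outer terms are (2n)^2 and (w)^2, and the cross term is -2·2n·w.
So 4n^2 - 4nw + w^2 = (2n - w)^2 ≥ 0.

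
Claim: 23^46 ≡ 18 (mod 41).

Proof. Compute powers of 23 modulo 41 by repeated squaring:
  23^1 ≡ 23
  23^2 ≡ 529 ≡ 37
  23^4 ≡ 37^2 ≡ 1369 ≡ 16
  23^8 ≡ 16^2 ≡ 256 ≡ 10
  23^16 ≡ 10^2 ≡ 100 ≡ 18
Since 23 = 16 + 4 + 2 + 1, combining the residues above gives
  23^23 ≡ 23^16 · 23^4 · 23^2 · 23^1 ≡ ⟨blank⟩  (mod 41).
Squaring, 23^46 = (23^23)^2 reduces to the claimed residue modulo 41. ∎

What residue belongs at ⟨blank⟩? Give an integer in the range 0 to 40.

23^16 · 23^4 · 23^2 · 23^1 ≡ 18 · 16 · 37 · 23 = 245088.
245088 mod 41 = 31, so 23^23 ≡ 31 (mod 41).

31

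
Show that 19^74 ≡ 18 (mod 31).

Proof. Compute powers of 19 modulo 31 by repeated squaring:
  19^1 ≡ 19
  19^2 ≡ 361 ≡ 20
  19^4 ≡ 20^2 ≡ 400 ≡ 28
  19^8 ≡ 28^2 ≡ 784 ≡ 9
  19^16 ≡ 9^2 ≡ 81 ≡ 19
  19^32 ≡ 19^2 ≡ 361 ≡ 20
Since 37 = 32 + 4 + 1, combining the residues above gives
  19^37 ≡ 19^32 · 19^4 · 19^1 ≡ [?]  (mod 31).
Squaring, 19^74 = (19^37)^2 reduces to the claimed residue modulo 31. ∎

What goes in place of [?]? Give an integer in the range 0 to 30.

7

19^32 · 19^4 · 19^1 ≡ 20 · 28 · 19 = 10640.
10640 mod 31 = 7, so 19^37 ≡ 7 (mod 31).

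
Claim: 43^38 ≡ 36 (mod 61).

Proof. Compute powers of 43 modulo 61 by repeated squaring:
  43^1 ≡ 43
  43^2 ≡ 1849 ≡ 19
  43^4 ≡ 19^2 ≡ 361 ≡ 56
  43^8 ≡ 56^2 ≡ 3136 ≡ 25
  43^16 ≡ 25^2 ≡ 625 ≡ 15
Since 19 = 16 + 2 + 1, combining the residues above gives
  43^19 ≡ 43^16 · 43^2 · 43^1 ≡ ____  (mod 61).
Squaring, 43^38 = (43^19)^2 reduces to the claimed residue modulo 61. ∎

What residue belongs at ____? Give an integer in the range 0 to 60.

55

43^16 · 43^2 · 43^1 ≡ 15 · 19 · 43 = 12255.
12255 mod 61 = 55, so 43^19 ≡ 55 (mod 61).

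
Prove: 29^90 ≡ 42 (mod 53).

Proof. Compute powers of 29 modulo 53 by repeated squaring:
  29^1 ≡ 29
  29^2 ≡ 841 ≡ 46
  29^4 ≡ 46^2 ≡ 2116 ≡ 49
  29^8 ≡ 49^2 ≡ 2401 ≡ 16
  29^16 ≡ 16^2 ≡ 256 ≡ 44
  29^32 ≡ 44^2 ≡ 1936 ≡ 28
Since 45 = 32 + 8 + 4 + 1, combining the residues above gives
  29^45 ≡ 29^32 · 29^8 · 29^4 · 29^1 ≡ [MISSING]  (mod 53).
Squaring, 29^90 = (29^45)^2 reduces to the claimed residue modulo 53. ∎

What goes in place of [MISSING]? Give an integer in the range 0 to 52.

25

Multiply the listed residues: 28 · 16 · 49 · 29 = 448 → 21952 → 636608.
Reducing modulo 53: 636608 = 12011·53 + 25, so 29^45 ≡ 25.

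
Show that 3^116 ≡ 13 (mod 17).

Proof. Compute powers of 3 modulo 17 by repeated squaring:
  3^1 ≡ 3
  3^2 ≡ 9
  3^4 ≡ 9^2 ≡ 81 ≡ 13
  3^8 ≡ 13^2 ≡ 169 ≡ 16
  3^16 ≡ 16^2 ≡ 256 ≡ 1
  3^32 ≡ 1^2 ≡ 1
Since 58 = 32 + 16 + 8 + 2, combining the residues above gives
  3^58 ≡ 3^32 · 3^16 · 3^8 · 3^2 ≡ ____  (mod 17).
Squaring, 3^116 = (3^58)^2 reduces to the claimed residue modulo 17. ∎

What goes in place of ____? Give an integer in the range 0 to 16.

Multiply the listed residues: 1 · 1 · 16 · 9 = 1 → 16 → 144.
Reducing modulo 17: 144 = 8·17 + 8, so 3^58 ≡ 8.

8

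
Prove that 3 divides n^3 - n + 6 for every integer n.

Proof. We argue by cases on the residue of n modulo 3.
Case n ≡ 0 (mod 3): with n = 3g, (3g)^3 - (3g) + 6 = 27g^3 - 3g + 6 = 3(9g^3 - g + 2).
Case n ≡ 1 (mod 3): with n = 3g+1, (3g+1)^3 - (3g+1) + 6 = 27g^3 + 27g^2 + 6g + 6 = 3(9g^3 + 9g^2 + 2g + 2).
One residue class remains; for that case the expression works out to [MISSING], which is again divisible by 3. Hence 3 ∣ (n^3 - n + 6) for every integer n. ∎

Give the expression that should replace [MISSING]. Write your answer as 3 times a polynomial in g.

3(9g^3 + 18g^2 + 11g + 4)

Only n ≡ 2 (mod 3) is unaccounted for. Put n = 3g+2:
(3g+2)^3 - (3g+2) + 6 expands to 27g^3 + 54g^2 + 33g + 12,
and factoring out 3 leaves 3(9g^3 + 18g^2 + 11g + 4).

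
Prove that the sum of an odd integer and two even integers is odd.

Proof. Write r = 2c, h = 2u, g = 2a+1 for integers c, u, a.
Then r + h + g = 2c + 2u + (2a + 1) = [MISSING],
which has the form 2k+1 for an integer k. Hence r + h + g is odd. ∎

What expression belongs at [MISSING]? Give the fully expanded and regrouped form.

2(a + c + u) + 1

Expanding: 2c + 2u + (2a + 1) = 2a + 2c + 2u + 1.
Every term except the constant is even, so this is 2(a + c + u) + 1,
and a + c + u ∈ ℤ gives the required form.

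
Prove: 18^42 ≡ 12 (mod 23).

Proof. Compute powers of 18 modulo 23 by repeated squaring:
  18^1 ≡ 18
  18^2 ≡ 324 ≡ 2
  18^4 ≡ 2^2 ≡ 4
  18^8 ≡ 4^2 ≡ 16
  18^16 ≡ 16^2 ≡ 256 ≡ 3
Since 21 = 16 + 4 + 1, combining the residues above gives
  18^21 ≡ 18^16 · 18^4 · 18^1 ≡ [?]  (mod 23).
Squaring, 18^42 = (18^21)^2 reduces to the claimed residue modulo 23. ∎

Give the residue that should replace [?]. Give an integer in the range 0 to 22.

Multiply the listed residues: 3 · 4 · 18 = 12 → 216.
Reducing modulo 23: 216 = 9·23 + 9, so 18^21 ≡ 9.

9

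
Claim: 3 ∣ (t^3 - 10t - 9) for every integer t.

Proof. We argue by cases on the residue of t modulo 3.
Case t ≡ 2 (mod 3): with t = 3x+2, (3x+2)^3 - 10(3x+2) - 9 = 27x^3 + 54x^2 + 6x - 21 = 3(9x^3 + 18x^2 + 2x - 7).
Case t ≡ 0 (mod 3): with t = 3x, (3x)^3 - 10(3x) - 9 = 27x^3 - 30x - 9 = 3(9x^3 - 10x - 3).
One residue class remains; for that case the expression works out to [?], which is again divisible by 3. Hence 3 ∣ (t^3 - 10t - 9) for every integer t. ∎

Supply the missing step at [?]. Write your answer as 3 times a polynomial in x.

Only t ≡ 1 (mod 3) is unaccounted for. Put t = 3x+1:
(3x+1)^3 - 10(3x+1) - 9 expands to 27x^3 + 27x^2 - 21x - 18,
and factoring out 3 leaves 3(9x^3 + 9x^2 - 7x - 6).

3(9x^3 + 9x^2 - 7x - 6)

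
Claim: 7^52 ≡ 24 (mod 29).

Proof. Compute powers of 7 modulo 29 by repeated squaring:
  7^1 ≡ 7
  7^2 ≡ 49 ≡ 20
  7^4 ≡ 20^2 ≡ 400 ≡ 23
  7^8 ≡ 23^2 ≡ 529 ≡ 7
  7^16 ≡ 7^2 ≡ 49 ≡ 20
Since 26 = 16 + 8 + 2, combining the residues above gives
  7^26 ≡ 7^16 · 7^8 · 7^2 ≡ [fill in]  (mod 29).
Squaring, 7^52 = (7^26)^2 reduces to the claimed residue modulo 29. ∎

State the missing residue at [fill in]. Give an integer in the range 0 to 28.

Multiply the listed residues: 20 · 7 · 20 = 140 → 2800.
Reducing modulo 29: 2800 = 96·29 + 16, so 7^26 ≡ 16.

16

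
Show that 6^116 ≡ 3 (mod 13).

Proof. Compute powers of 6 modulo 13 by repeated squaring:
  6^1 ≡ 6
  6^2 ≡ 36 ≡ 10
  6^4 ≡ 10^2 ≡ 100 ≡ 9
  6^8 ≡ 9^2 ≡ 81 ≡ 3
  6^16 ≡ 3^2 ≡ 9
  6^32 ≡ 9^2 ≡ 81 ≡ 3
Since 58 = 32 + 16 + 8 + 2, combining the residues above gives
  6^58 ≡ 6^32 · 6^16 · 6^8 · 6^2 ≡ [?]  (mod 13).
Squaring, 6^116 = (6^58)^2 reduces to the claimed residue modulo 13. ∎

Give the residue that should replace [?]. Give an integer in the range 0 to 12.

Multiply the listed residues: 3 · 9 · 3 · 10 = 27 → 81 → 810.
Reducing modulo 13: 810 = 62·13 + 4, so 6^58 ≡ 4.

4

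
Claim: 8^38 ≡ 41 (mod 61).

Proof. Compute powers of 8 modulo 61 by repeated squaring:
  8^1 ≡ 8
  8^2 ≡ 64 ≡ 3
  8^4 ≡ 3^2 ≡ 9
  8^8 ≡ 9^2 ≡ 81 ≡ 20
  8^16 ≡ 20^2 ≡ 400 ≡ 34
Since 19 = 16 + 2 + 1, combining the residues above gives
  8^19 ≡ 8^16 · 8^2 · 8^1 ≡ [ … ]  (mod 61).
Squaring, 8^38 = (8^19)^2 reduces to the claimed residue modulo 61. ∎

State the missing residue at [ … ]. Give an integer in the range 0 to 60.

8^16 · 8^2 · 8^1 ≡ 34 · 3 · 8 = 816.
816 mod 61 = 23, so 8^19 ≡ 23 (mod 61).

23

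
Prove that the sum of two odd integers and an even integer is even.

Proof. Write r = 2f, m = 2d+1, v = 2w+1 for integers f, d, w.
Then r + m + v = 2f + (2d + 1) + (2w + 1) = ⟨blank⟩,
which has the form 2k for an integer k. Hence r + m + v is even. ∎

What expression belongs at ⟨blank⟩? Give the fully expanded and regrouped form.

Expanding: 2f + (2d + 1) + (2w + 1) = 2d + 2f + 2w + 2.
Every term is even; pulling out the factor of 2 gives 2(d + f + w + 1).

2(d + f + w + 1)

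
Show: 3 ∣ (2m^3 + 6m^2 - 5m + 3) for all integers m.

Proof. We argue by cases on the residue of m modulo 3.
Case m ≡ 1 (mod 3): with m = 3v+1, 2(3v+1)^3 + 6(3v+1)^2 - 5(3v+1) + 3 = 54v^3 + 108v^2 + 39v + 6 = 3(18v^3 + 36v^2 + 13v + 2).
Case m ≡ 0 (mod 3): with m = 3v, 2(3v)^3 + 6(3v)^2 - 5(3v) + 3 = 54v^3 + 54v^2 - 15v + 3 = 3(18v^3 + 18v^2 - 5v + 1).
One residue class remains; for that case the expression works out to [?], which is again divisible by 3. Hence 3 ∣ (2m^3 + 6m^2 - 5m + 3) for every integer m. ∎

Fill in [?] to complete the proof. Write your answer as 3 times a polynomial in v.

The residues treated are {1, 0}, so the missing case is m ≡ 2 (mod 3); write m = 3v+2.
Then 2(3v+2)^3 + 6(3v+2)^2 - 5(3v+2) + 3 = 54v^3 + 162v^2 + 129v + 33 = 3(18v^3 + 54v^2 + 43v + 11).

3(18v^3 + 54v^2 + 43v + 11)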